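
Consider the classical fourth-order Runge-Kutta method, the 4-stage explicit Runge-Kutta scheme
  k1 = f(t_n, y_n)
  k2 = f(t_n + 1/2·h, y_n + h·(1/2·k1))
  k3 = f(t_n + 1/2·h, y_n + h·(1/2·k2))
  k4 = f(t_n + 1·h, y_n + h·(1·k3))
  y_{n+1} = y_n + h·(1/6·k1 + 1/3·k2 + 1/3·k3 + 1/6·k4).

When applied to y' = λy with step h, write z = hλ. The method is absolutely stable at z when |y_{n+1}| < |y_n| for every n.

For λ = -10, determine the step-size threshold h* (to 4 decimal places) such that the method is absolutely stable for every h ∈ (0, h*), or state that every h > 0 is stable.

Test eqn y'=λy, z=hλ:
  order 4, 4-stage ⇒ R(z)=1+z+z^2/2+z^3/6+z^4/24
  (e.g. R(-1.37)=0.28667, |R|=0.28667)

Find x<0 with |R(x)|<1.
x=-1.37: |R|=0.2867
|R(-3.14)|=1.6804 |R(-1.8)|=0.2854 |R(-1.28)|=0.3015
Bisect:
  x_lo=-3.4540 |R|=2.5736  x_hi=-0.2115 |R|=0.8094
  mid=-1.83273 |R|=0.29082 →hi
  mid=-2.64337 |R|=0.80628 →hi
  mid=-3.04869 |R|=1.47538 →lo
  mid=-2.84603 |R|=1.09550 →lo
  mid=-2.74470 |R|=0.94051 →hi
  mid=-2.79537 |R|=1.01529 →lo
  mid=-2.77003 |R|=0.97724 →hi
  mid=-2.78270 |R|=0.99610 →hi
  mid=-2.78903 |R|=1.00565 →lo
  ...
  [-2.78547,-2.78527] ⇒ x*=-2.7853
So |R|<1 on (-2.7853, 0).

(-2.7853,0); λ=-10 ⇒ h* = 0.2785.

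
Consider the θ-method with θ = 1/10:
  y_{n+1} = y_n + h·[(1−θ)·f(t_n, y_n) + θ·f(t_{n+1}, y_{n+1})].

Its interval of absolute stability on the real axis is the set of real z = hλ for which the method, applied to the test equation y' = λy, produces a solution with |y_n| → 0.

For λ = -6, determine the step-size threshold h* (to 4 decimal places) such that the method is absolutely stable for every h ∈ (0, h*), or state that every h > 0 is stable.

With y'=λy (z=hλ):
  y_{n+1} = y_n + z·[9/10·y_n + 1/10·y_{n+1}] ⇒ (1 − 1/10z)y_{n+1} = (1 + 9/10z)y_n
  ⇒ R(z) = (1 + 9/10z)/(1 − 1/10z).

Solve |R(x)|<1 on ℝ⁻.
x=-0.99: |R|=0.0992
R=−1: 1+9/10x = −1+1/10x ⇒ -4/5x=2 ⇒ x=2/(-4/5)=-2.5000
Confirm numerically:
  x=-2.210: |R|=0.80999 <1
  x=-2.150: |R|=0.76955 <1
  x=-2.052: |R|=0.70262 <1
  x=-2.851: |R|=1.21850 >1
  x=-2.687: |R|=1.11792 >1
Stable set (-2.5000, 0).

(-2.5000,0); λ=-6 ⇒ h* = (5/2)/6 = 0.4167.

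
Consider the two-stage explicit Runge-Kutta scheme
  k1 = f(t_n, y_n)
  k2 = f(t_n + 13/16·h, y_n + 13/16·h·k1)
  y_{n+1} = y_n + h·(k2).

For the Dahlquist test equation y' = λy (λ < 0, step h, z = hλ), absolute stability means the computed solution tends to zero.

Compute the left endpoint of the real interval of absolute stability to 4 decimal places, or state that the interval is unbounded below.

With y'=λy (z=hλ):
  k1=λy_n ⇒ h·k1=z·y_n;  k2=λ(1+13/16z)y_n ⇒ h·k2=z(1+13/16z)y_n
  y_{n+1}/y_n = 1 + z(1+13/16z) = 1 + z + 13/16z²
  ⇒ R(z) = 1 + z + 13/16z².

Boundary: |R(x)|=1, x<0.
x=-0.48: |R|=0.7072
R=1: x+13/16x²=0 ⇒ x=−16/13=-1.2308; min R=1−1/(4·13/16)=0.6923>−1
Confirm numerically:
  x=-0.966: |R|=0.79219 <1
  x=-0.879: |R|=0.74877 <1
  x=-0.789: |R|=0.71680 <1
  x=-1.608: |R|=1.49285 >1
  x=-1.295: |R|=1.06758 >1
Interval (-1.2308, 0).

z* = -1.2308.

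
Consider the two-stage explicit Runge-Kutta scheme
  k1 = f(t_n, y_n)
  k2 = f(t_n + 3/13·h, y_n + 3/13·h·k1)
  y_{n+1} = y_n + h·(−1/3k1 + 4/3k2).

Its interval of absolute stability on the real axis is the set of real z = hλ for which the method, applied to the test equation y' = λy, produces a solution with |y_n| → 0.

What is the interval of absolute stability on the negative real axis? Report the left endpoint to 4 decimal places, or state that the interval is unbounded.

z∈(-3.2500,0).

Test eqn y'=λy, z=hλ:
  k1=λy_n ⇒ h·k1=z·y_n;  k2=λ(1+3/13z)y_n ⇒ h·k2=z(1+3/13z)y_n
  y_{n+1}/y_n = 1 − 1/3z + 4/3z(1+3/13z) = 1 + z + 4/13z²
  ⇒ R(z) = 1 + z + 4/13z².

Boundary: |R(x)|=1, x<0.
x=-0.93: |R|=0.3361
R=1: x+4/13x²=0 ⇒ x=−13/4=-3.2500; min R=1−1/(4·4/13)=0.1875>−1
Confirm numerically:
  x=-2.639: |R|=0.50387 <1
  x=-2.206: |R|=0.29136 <1
  x=-1.840: |R|=0.20172 <1
  x=-3.462: |R|=1.22583 >1
  x=-3.271: |R|=1.02114 >1
Stable set (-3.2500, 0).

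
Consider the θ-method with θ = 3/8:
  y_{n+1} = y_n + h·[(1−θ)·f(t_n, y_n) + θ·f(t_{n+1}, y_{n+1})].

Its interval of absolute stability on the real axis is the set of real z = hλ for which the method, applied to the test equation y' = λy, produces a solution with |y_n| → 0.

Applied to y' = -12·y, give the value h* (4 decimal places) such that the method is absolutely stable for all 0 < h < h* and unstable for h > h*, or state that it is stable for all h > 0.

(-8.0000,0); λ=-12 ⇒ h* = (8)/12 = 0.6667.

Test eqn y'=λy, z=hλ:
  y_{n+1} = y_n + z·[5/8·y_n + 3/8·y_{n+1}] ⇒ (1 − 3/8z)y_{n+1} = (1 + 5/8z)y_n
  ⇒ R(z) = (1 + 5/8z)/(1 − 3/8z).

Solve |R(x)|<1 on ℝ⁻.
x=-0.45: |R|=0.6150
R=−1: 1+5/8x = −1+3/8x ⇒ -1/4x=2 ⇒ x=2/(-1/4)=-8.0000
Confirm numerically:
  x=-7.808: |R|=0.98778 <1
  x=-5.705: |R|=0.81724 <1
  x=-4.001: |R|=0.60016 <1
  x=-3.297: |R|=0.47426 <1
  x=-8.366: |R|=1.02212 >1
  x=-8.307: |R|=1.01865 >1
  x=-8.284: |R|=1.01729 >1
Interval (-8.0000, 0).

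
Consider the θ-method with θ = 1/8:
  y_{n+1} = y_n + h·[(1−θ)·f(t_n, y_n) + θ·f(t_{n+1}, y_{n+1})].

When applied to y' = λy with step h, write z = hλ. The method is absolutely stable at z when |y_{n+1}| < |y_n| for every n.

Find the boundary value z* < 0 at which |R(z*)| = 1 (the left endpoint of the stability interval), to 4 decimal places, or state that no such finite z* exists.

Test eqn y'=λy, z=hλ:
  y_{n+1} = y_n + z·[7/8·y_n + 1/8·y_{n+1}] ⇒ (1 − 1/8z)y_{n+1} = (1 + 7/8z)y_n
  ⇒ R(z) = (1 + 7/8z)/(1 − 1/8z).

Solve |R(x)|<1 on ℝ⁻.
x=-0.69: |R|=0.3648
R=−1: 1+7/8x = −1+1/8x ⇒ -3/4x=2 ⇒ x=2/(-3/4)=-2.6667
Confirm numerically:
  x=-1.591: |R|=0.32708 <1
  x=-1.589: |R|=0.32569 <1
  x=-1.260: |R|=0.08855 <1
  x=-1.139: |R|=0.00295 <1
  x=-2.866: |R|=1.11007 >1
  x=-2.801: |R|=1.07462 >1
Stable set (-2.6667, 0).

left endpoint -2.6667.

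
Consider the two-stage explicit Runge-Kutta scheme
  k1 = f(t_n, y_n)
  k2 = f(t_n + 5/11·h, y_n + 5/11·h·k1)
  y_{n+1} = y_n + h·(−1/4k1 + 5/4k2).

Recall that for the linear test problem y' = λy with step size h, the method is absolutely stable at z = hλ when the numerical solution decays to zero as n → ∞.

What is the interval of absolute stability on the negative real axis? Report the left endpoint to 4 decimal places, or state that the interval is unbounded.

With y'=λy (z=hλ):
  k1=λy_n ⇒ h·k1=z·y_n;  k2=λ(1+5/11z)y_n ⇒ h·k2=z(1+5/11z)y_n
  y_{n+1}/y_n = 1 − 1/4z + 5/4z(1+5/11z) = 1 + z + 25/44z²
  R(z) = 1 + z + 25/44z².

Solve |R(x)|<1 on ℝ⁻.
x=-1.11: |R|=0.5901
R=1: x+25/44x²=0 ⇒ x=−44/25=-1.7600; min R=1−1/(4·25/44)=0.5600>−1
Confirm numerically:
  x=-1.490: |R|=0.77142 <1
  x=-1.307: |R|=0.66360 <1
  x=-1.212: |R|=0.62263 <1
  x=-1.114: |R|=0.59111 <1
  x=-2.256: |R|=1.63578 >1
  x=-2.087: |R|=1.38776 >1
  x=-1.801: |R|=1.04196 >1
Stable set (-1.7600, 0).

z∈(-1.7600,0).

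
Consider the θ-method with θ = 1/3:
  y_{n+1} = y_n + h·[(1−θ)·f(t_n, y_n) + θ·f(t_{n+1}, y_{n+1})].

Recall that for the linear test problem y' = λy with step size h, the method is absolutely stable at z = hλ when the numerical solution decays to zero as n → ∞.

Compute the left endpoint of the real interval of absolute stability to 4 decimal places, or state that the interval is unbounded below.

z* = -6.0000.

Test eqn y'=λy, z=hλ:
  y_{n+1} = y_n + z·[2/3·y_n + 1/3·y_{n+1}] ⇒ (1 − 1/3z)y_{n+1} = (1 + 2/3z)y_n
  R(z) = (1 + 2/3z)/(1 − 1/3z).

Find x<0 with |R(x)|<1.
x=-0.57: |R|=0.5210
R=−1: 1+2/3x = −1+1/3x ⇒ -1/3x=2 ⇒ x=2/(-1/3)=-6.0000
Confirm numerically:
  x=-5.484: |R|=0.93918 <1
  x=-5.076: |R|=0.88559 <1
  x=-2.559: |R|=0.38100 <1
  x=-2.548: |R|=0.37779 <1
  x=-6.212: |R|=1.02301 >1
  x=-6.156: |R|=1.01704 >1
  x=-6.066: |R|=1.00728 >1
So |R|<1 on (-6.0000, 0).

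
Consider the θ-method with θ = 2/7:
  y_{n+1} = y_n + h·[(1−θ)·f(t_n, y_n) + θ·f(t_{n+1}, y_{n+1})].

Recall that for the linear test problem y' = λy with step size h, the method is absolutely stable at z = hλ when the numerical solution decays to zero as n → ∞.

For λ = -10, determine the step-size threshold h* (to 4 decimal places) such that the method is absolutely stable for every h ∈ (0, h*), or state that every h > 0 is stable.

With y'=λy (z=hλ):
  y_{n+1} = y_n + z·[5/7·y_n + 2/7·y_{n+1}] ⇒ (1 − 2/7z)y_{n+1} = (1 + 5/7z)y_n
  ⇒ R(z) = (1 + 5/7z)/(1 − 2/7z).

Find x<0 with |R(x)|<1.
x=-1.74: |R|=0.1622
R=−1: 1+5/7x = −1+2/7x ⇒ -3/7x=2 ⇒ x=2/(-3/7)=-4.6667
Confirm numerically:
  x=-3.532: |R|=0.75796 <1
  x=-3.048: |R|=0.62920 <1
  x=-2.477: |R|=0.45048 <1
  x=-4.860: |R|=1.03469 >1
  x=-4.857: |R|=1.03416 >1
  x=-4.747: |R|=1.01461 >1
Stable set (-4.6667, 0).

(-4.6667,0); λ=-10 ⇒ h* = (14/3)/10 = 0.4667.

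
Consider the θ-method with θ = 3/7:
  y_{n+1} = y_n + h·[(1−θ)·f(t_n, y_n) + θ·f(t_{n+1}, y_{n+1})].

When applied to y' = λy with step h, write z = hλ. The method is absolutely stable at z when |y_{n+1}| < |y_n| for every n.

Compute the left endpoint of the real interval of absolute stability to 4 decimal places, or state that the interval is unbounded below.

left endpoint -14.0000.

On y'=λy, z=hλ:
  y_{n+1} = y_n + z·[4/7·y_n + 3/7·y_{n+1}] ⇒ (1 − 3/7z)y_{n+1} = (1 + 4/7z)y_n
  so R(z) = (1 + 4/7z)/(1 − 3/7z).

Need |R(x)|<1, x<0.
x=-1.39: |R|=0.1289
R=−1: 1+4/7x = −1+3/7x ⇒ -1/7x=2 ⇒ x=2/(-1/7)=-14.0000
Confirm numerically:
  x=-13.666: |R|=0.99304 <1
  x=-9.720: |R|=0.88164 <1
  x=-7.096: |R|=0.75594 <1
  x=-14.290: |R|=1.00582 >1
  x=-14.260: |R|=1.00522 >1
  x=-14.155: |R|=1.00313 >1
Stable set (-14.0000, 0).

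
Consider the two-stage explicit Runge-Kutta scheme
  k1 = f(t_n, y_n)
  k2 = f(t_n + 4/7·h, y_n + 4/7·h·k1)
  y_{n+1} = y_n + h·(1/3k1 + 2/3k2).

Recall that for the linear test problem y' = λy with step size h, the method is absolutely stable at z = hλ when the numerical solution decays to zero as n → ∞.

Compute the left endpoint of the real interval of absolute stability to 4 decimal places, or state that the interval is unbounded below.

Set f=λy, z=hλ:
  k1=λy_n ⇒ h·k1=z·y_n;  k2=λ(1+4/7z)y_n ⇒ h·k2=z(1+4/7z)y_n
  y_{n+1}/y_n = 1 + 1/3z + 2/3z(1+4/7z) = 1 + z + 8/21z²
  ⇒ R(z) = 1 + z + 8/21z².

Boundary: |R(x)|=1, x<0.
x=-0.46: |R|=0.6206
R=1: x+8/21x²=0 ⇒ x=−21/8=-2.6250; min R=1−1/(4·8/21)=0.3438>−1
Confirm numerically:
  x=-2.275: |R|=0.69667 <1
  x=-1.659: |R|=0.38949 <1
  x=-1.411: |R|=0.34745 <1
  x=-3.067: |R|=1.51642 >1
  x=-3.049: |R|=1.49249 >1
  x=-2.842: |R|=1.23494 >1
Stable set (-2.6250, 0).

z* = -2.6250.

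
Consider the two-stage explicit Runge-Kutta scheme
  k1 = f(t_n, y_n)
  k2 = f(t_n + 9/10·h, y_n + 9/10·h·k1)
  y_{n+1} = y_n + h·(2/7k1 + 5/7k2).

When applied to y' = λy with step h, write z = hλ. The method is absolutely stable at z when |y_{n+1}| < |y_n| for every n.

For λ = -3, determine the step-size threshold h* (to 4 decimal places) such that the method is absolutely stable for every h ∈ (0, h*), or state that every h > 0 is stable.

(-1.5556,0); λ=-3 ⇒ h* = (14/9)/3 = 0.5185.

On y'=λy, z=hλ:
  k1=λy_n ⇒ h·k1=z·y_n;  k2=λ(1+9/10z)y_n ⇒ h·k2=z(1+9/10z)y_n
  y_{n+1}/y_n = 1 + 2/7z + 5/7z(1+9/10z) = 1 + z + 9/14z²
  Hence R(z) = 1 + z + 9/14z².

Boundary: |R(x)|=1, x<0.
x=-0.47: |R|=0.6720
R=1: x+9/14x²=0 ⇒ x=−14/9=-1.5556; min R=1−1/(4·9/14)=0.6111>−1
Confirm numerically:
  x=-1.477: |R|=0.92541 <1
  x=-1.454: |R|=0.90507 <1
  x=-1.226: |R|=0.74026 <1
  x=-1.119: |R|=0.68596 <1
  x=-2.061: |R|=1.66968 >1
  x=-1.883: |R|=1.39637 >1
So |R|<1 on (-1.5556, 0).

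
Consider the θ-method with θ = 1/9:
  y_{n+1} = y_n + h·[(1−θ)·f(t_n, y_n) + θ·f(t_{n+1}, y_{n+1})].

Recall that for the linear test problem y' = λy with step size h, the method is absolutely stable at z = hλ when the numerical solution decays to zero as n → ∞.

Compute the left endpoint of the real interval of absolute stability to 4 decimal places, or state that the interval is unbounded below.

z* = -2.5714.

Test eqn y'=λy, z=hλ:
  y_{n+1} = y_n + z·[8/9·y_n + 1/9·y_{n+1}] ⇒ (1 − 1/9z)y_{n+1} = (1 + 8/9z)y_n
  R(z) = (1 + 8/9z)/(1 − 1/9z).

Find x<0 with |R(x)|<1.
x=-1.36: |R|=0.1815
R=−1: 1+8/9x = −1+1/9x ⇒ -7/9x=2 ⇒ x=2/(-7/9)=-2.5714
Confirm numerically:
  x=-1.966: |R|=0.61353 <1
  x=-1.814: |R|=0.50971 <1
  x=-1.563: |R|=0.33172 <1
  x=-1.379: |R|=0.19578 <1
  x=-2.956: |R|=1.22516 >1
  x=-2.721: |R|=1.08933 >1
  x=-2.688: |R|=1.06982 >1
So |R|<1 on (-2.5714, 0).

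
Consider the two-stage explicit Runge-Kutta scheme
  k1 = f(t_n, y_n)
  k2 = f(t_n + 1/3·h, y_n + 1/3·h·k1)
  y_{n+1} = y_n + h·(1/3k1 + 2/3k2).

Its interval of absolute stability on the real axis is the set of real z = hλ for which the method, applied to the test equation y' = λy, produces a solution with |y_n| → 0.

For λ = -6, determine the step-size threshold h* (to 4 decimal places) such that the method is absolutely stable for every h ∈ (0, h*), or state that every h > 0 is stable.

(-4.5000,0); λ=-6 ⇒ h* = (9/2)/6 = 0.7500.

Test eqn y'=λy, z=hλ:
  k1=λy_n ⇒ h·k1=z·y_n;  k2=λ(1+1/3z)y_n ⇒ h·k2=z(1+1/3z)y_n
  y_{n+1}/y_n = 1 + 1/3z + 2/3z(1+1/3z) = 1 + z + 2/9z²
  Hence R(z) = 1 + z + 2/9z².

Find x<0 with |R(x)|<1.
x=-0.89: |R|=0.2860
R=1: x+2/9x²=0 ⇒ x=−9/2=-4.5000; min R=1−1/(4·2/9)=-0.1250>−1
Confirm numerically:
  x=-4.298: |R|=0.80707 <1
  x=-3.782: |R|=0.39656 <1
  x=-2.281: |R|=0.12479 <1
  x=-1.900: |R|=0.09778 <1
  x=-4.900: |R|=1.43556 >1
  x=-4.698: |R|=1.20671 >1
So |R|<1 on (-4.5000, 0).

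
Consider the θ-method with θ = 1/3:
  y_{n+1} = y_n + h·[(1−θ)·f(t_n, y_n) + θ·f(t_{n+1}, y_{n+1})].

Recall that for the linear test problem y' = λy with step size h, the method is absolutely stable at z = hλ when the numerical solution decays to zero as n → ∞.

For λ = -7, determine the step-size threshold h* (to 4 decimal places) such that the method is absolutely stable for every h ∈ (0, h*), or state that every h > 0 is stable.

(-6.0000,0); λ=-7 ⇒ h* = (6)/7 = 0.8571.

On y'=λy, z=hλ:
  y_{n+1} = y_n + z·[2/3·y_n + 1/3·y_{n+1}] ⇒ (1 − 1/3z)y_{n+1} = (1 + 2/3z)y_n
  R(z) = (1 + 2/3z)/(1 − 1/3z).

Find x<0 with |R(x)|<1.
x=-1.04: |R|=0.2277
R=−1: 1+2/3x = −1+1/3x ⇒ -1/3x=2 ⇒ x=2/(-1/3)=-6.0000
Confirm numerically:
  x=-5.557: |R|=0.94823 <1
  x=-5.379: |R|=0.92589 <1
  x=-4.372: |R|=0.77916 <1
  x=-6.249: |R|=1.02692 >1
  x=-6.116: |R|=1.01272 >1
  x=-6.033: |R|=1.00365 >1
Interval (-6.0000, 0).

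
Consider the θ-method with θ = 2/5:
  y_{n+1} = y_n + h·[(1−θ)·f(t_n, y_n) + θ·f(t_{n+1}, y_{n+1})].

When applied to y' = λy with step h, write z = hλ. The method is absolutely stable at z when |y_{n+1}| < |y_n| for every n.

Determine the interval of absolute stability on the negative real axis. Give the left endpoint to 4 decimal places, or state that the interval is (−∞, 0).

On y'=λy, z=hλ:
  y_{n+1} = y_n + z·[3/5·y_n + 2/5·y_{n+1}] ⇒ (1 − 2/5z)y_{n+1} = (1 + 3/5z)y_n
  Hence R(z) = (1 + 3/5z)/(1 − 2/5z).

Solve |R(x)|<1 on ℝ⁻.
x=-0.81: |R|=0.3882
R=−1: 1+3/5x = −1+2/5x ⇒ -1/5x=2 ⇒ x=2/(-1/5)=-10.0000
Confirm numerically:
  x=-9.570: |R|=0.98219 <1
  x=-7.853: |R|=0.89631 <1
  x=-5.798: |R|=0.74681 <1
  x=-4.354: |R|=0.58812 <1
  x=-10.543: |R|=1.02082 >1
  x=-10.353: |R|=1.01373 >1
  x=-10.106: |R|=1.00420 >1
Interval (-10.0000, 0).

z∈(-10.0000,0).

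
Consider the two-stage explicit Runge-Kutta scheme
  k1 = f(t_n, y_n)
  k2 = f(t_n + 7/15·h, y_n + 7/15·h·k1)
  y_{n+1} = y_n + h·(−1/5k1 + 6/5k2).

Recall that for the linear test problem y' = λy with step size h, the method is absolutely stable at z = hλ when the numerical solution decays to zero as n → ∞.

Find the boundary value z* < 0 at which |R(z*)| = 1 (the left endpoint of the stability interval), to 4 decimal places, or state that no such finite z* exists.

With y'=λy (z=hλ):
  k1=λy_n ⇒ h·k1=z·y_n;  k2=λ(1+7/15z)y_n ⇒ h·k2=z(1+7/15z)y_n
  y_{n+1}/y_n = 1 − 1/5z + 6/5z(1+7/15z) = 1 + z + 14/25z²
  R(z) = 1 + z + 14/25z².

Boundary: |R(x)|=1, x<0.
x=-1.09: |R|=0.5753
R=1: x+14/25x²=0 ⇒ x=−25/14=-1.7857; min R=1−1/(4·14/25)=0.5536>−1
Confirm numerically:
  x=-1.738: |R|=0.95356 <1
  x=-1.703: |R|=0.92112 <1
  x=-1.528: |R|=0.77948 <1
  x=-2.000: |R|=1.24000 >1
  x=-1.857: |R|=1.07413 >1
Interval (-1.7857, 0).

left endpoint -1.7857.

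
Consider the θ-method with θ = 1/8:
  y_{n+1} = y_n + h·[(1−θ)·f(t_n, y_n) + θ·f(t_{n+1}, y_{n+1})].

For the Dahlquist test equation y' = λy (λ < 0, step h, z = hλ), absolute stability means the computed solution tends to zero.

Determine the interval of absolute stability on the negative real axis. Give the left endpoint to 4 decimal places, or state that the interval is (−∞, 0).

(-2.6667, 0).

Set f=λy, z=hλ:
  y_{n+1} = y_n + z·[7/8·y_n + 1/8·y_{n+1}] ⇒ (1 − 1/8z)y_{n+1} = (1 + 7/8z)y_n
  ⇒ R(z) = (1 + 7/8z)/(1 − 1/8z).

Solve |R(x)|<1 on ℝ⁻.
x=-0.42: |R|=0.6010
R=−1: 1+7/8x = −1+1/8x ⇒ -3/4x=2 ⇒ x=2/(-3/4)=-2.6667
Confirm numerically:
  x=-2.563: |R|=0.94112 <1
  x=-1.988: |R|=0.59231 <1
  x=-1.975: |R|=0.58396 <1
  x=-3.244: |R|=1.30808 >1
  x=-3.153: |R|=1.26163 >1
Interval (-2.6667, 0).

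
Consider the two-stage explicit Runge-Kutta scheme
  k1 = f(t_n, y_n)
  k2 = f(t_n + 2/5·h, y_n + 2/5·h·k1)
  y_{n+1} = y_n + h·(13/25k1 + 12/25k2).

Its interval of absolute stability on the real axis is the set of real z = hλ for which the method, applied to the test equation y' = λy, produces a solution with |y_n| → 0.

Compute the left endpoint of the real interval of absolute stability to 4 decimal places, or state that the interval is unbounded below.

On y'=λy, z=hλ:
  k1=λy_n ⇒ h·k1=z·y_n;  k2=λ(1+2/5z)y_n ⇒ h·k2=z(1+2/5z)y_n
  y_{n+1}/y_n = 1 + 13/25z + 12/25z(1+2/5z) = 1 + z + 24/125z²
  ⇒ R(z) = 1 + z + 24/125z².

Find x<0 with |R(x)|<1.
x=-0.53: |R|=0.5239
R=1: x+24/125x²=0 ⇒ x=−125/24=-5.2083; min R=1−1/(4·24/125)=-0.3021>−1
Confirm numerically:
  x=-4.169: |R|=0.16807 <1
  x=-2.995: |R|=0.27276 <1
  x=-2.546: |R|=0.30143 <1
  x=-5.746: |R|=1.59317 >1
  x=-5.539: |R|=1.35166 >1
  x=-5.352: |R|=1.14763 >1
So |R|<1 on (-5.2083, 0).

z* = -5.2083.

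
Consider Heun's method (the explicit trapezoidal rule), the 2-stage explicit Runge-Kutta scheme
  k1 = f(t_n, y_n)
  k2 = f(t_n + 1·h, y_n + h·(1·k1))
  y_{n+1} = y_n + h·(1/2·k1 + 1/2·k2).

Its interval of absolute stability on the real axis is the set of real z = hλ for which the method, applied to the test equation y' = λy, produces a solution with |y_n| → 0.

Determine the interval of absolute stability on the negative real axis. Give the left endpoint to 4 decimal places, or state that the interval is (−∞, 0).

On y'=λy, z=hλ:
  order 2, 2-stage ⇒ R(z)=1+z+z^2/2
  (e.g. R(-1.76)=0.78880, |R|=0.78880)

Find x<0 with |R(x)|<1.
x=-1.76: |R|=0.7888
|R(-1.57)|=0.6624 |R(-1.43)|=0.5924 |R(-1.05)|=0.5012
Bisect:
  x_lo=-2.7488 |R|=2.0292  x_hi=-0.1792 |R|=0.8368
  mid=-1.46402 |R|=0.60766 →hi
  mid=-2.10641 |R|=1.11207 →lo
  mid=-1.78522 |R|=0.80828 →hi
  mid=-1.94581 |R|=0.94728 →hi
  mid=-2.02611 |R|=1.02645 →lo
  mid=-1.98596 |R|=0.98606 →hi
  mid=-2.00604 |R|=1.00606 →lo
  mid=-1.99600 |R|=0.99601 →hi
  mid=-2.00102 |R|=1.00102 →lo
  ...
  [-2.00008,-1.99992] ⇒ x*=-2.0000
Stable set (-2.0000, 0).

(-2.0000, 0).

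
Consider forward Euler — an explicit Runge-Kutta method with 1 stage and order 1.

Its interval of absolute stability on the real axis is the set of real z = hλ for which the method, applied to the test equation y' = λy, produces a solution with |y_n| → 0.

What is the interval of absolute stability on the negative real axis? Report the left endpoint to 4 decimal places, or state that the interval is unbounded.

(-2.0000, 0).

Set f=λy, z=hλ:
  order 1, 1-stage ⇒ R(z)=1+z
  (e.g. R(-1.22)=-0.22000, |R|=0.22000)

Find x<0 with |R(x)|<1.
x=-1.22: |R|=0.2200
|R(-0.78)|=0.2200 |R(-0.75)|=0.2500 |R(-0.7)|=0.3000
Bisect:
  x_lo=-2.3495 |R|=1.3495  x_hi=-0.1511 |R|=0.8489
  mid=-1.25034 |R|=0.25034 →hi
  mid=-1.79994 |R|=0.79994 →hi
  mid=-2.07474 |R|=1.07474 →lo
  mid=-1.93734 |R|=0.93734 →hi
  mid=-2.00604 |R|=1.00604 →lo
  mid=-1.97169 |R|=0.97169 →hi
  mid=-1.98887 |R|=0.98887 →hi
  ...
  [-2.00000,-1.99987] ⇒ x*=-2.0000
So |R|<1 on (-2.0000, 0).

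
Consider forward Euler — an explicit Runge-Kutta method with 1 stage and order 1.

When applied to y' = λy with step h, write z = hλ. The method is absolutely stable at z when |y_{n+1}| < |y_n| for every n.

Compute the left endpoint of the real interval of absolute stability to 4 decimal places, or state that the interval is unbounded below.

z* = -2.0000.

Set f=λy, z=hλ:
  order 1, 1-stage ⇒ R(z)=1+z
  (e.g. R(-1.22)=-0.22000, |R|=0.22000)

Solve |R(x)|<1 on ℝ⁻.
x=-1.22: |R|=0.2200
|R(-2.04)|=1.0400 |R(-1.7)|=0.7000 |R(-1.07)|=0.0700
Bisect:
  x_lo=-2.8493 |R|=1.8493  x_hi=-0.3567 |R|=0.6433
  mid=-1.60300 |R|=0.60300 →hi
  mid=-2.22615 |R|=1.22615 →lo
  mid=-1.91457 |R|=0.91457 →hi
  mid=-2.07036 |R|=1.07036 →lo
  mid=-1.99247 |R|=0.99247 →hi
  mid=-2.03142 |R|=1.03142 →lo
  mid=-2.01194 |R|=1.01194 →lo
  mid=-2.00221 |R|=1.00221 →lo
  ...
  [-2.00008,-1.99992] ⇒ x*=-2.0000
Interval (-2.0000, 0).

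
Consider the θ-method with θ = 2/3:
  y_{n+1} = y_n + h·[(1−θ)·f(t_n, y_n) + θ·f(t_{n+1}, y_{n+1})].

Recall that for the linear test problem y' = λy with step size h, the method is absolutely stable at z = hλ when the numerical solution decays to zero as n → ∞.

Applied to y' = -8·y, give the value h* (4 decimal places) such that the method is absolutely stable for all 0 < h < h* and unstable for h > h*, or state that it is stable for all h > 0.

interval (−∞, 0). Any h>0 works for λ=-8.

On y'=λy, z=hλ:
  y_{n+1} = y_n + z·[1/3·y_n + 2/3·y_{n+1}] ⇒ (1 − 2/3z)y_{n+1} = (1 + 1/3z)y_n
  so R(z) = (1 + 1/3z)/(1 − 2/3z).

Boundary: |R(x)|=1, x<0.
x=-0.65: |R|=0.5465
x=-2: |R|=0.1429
x=-10: |R|=0.3043
x=-100: |R|=0.4778
θ=2/3≥1/2 ⇒ |1+1/3x|<|1−2/3x| ∀x<0 ⇒ unbounded interval.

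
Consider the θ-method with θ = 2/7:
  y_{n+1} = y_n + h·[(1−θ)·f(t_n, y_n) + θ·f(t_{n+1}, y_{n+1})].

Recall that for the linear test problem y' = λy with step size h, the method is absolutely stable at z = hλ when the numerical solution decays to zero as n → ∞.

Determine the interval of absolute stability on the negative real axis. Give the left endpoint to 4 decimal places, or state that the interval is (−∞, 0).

Test eqn y'=λy, z=hλ:
  y_{n+1} = y_n + z·[5/7·y_n + 2/7·y_{n+1}] ⇒ (1 − 2/7z)y_{n+1} = (1 + 5/7z)y_n
  so R(z) = (1 + 5/7z)/(1 − 2/7z).

Solve |R(x)|<1 on ℝ⁻.
x=-0.57: |R|=0.5098
R=−1: 1+5/7x = −1+2/7x ⇒ -3/7x=2 ⇒ x=2/(-3/7)=-4.6667
Confirm numerically:
  x=-4.419: |R|=0.95309 <1
  x=-4.113: |R|=0.89091 <1
  x=-3.730: |R|=0.80567 <1
  x=-5.250: |R|=1.10000 >1
  x=-5.129: |R|=1.08037 >1
  x=-4.817: |R|=1.02711 >1
So |R|<1 on (-4.6667, 0).

(-4.6667, 0).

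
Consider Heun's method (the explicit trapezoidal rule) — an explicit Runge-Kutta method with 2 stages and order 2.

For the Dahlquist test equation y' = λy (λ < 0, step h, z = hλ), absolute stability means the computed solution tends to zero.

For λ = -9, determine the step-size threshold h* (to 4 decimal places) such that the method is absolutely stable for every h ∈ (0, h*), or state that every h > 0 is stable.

(-2.0000,0); λ=-9 ⇒ h* = 0.2222.

With y'=λy (z=hλ):
  order 2, 2-stage ⇒ R(z)=1+z+z^2/2
  (e.g. R(-1.51)=0.63005, |R|=0.63005)

Find x<0 with |R(x)|<1.
x=-1.51: |R|=0.6300
|R(-1.59)|=0.6741 |R(-1.16)|=0.5128 |R(-1.03)|=0.5005
Bisect:
  x_lo=-2.3244 |R|=1.3770  x_hi=-0.1922 |R|=0.8263
  mid=-1.25831 |R|=0.53336 →hi
  mid=-1.79137 |R|=0.81313 →hi
  mid=-2.05789 |R|=1.05957 →lo
  mid=-1.92463 |R|=0.92747 →hi
  mid=-1.99126 |R|=0.99130 →hi
  mid=-2.02458 |R|=1.02488 →lo
  mid=-2.00792 |R|=1.00795 →lo
  mid=-1.99959 |R|=0.99959 →hi
  mid=-2.00376 |R|=1.00376 →lo
  ...
  [-2.00011,-1.99998] ⇒ x*=-2.0000
Stable set (-2.0000, 0).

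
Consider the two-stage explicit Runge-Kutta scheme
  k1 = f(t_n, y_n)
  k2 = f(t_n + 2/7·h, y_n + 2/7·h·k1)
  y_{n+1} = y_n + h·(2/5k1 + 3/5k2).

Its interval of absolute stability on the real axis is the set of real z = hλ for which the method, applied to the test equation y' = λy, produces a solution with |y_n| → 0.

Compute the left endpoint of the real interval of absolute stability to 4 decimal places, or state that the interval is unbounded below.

Set f=λy, z=hλ:
  k1=λy_n ⇒ h·k1=z·y_n;  k2=λ(1+2/7z)y_n ⇒ h·k2=z(1+2/7z)y_n
  y_{n+1}/y_n = 1 + 2/5z + 3/5z(1+2/7z) = 1 + z + 6/35z²
  so R(z) = 1 + z + 6/35z².

Find x<0 with |R(x)|<1.
x=-0.51: |R|=0.5346
R=1: x+6/35x²=0 ⇒ x=−35/6=-5.8333; min R=1−1/(4·6/35)=-0.4583>−1
Confirm numerically:
  x=-5.514: |R|=0.69815 <1
  x=-4.257: |R|=0.15036 <1
  x=-3.596: |R|=0.37922 <1
  x=-3.092: |R|=0.45306 <1
  x=-6.363: |R|=1.57776 >1
  x=-5.877: |R|=1.04399 >1
Interval (-5.8333, 0).

left endpoint -5.8333.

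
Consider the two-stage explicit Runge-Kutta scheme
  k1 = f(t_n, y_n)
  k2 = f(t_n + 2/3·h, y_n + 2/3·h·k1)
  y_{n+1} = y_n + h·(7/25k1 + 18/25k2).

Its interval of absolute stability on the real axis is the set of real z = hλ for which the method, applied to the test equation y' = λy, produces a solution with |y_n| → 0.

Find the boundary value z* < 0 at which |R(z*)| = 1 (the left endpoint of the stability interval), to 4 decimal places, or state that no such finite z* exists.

Set f=λy, z=hλ:
  k1=λy_n ⇒ h·k1=z·y_n;  k2=λ(1+2/3z)y_n ⇒ h·k2=z(1+2/3z)y_n
  y_{n+1}/y_n = 1 + 7/25z + 18/25z(1+2/3z) = 1 + z + 12/25z²
  ⇒ R(z) = 1 + z + 12/25z².

Need |R(x)|<1, x<0.
x=-0.53: |R|=0.6048
R=1: x+12/25x²=0 ⇒ x=−25/12=-2.0833; min R=1−1/(4·12/25)=0.4792>−1
Confirm numerically:
  x=-1.873: |R|=0.81090 <1
  x=-1.280: |R|=0.50643 <1
  x=-1.172: |R|=0.48732 <1
  x=-2.545: |R|=1.56397 >1
  x=-2.427: |R|=1.40036 >1
  x=-2.245: |R|=1.17421 >1
Interval (-2.0833, 0).

z* = -2.0833.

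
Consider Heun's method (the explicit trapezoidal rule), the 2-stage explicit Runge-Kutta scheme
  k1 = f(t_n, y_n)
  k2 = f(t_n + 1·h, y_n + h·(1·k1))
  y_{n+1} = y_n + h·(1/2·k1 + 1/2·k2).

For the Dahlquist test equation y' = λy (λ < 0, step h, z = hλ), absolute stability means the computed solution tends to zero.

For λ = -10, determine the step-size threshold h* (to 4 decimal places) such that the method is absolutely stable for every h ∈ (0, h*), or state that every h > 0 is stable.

Test eqn y'=λy, z=hλ:
  order 2, 2-stage ⇒ R(z)=1+z+z^2/2
  (e.g. R(-0.92)=0.50320, |R|=0.50320)

Boundary: |R(x)|=1, x<0.
x=-0.92: |R|=0.5032
|R(-1.98)|=0.9802 |R(-0.87)|=0.5085 |R(-0.7)|=0.5450
Bisect:
  x_lo=-2.3286 |R|=1.3826  x_hi=-0.2720 |R|=0.7650
  mid=-1.30030 |R|=0.54509 →hi
  mid=-1.81447 |R|=0.83168 →hi
  mid=-2.07155 |R|=1.07411 →lo
  mid=-1.94301 |R|=0.94463 →hi
  mid=-2.00728 |R|=1.00731 →lo
  mid=-1.97515 |R|=0.97546 →hi
  mid=-1.99121 |R|=0.99125 →hi
  mid=-1.99925 |R|=0.99925 →hi
  ...
  [-2.00000,-1.99988] ⇒ x*=-2.0000
Stable set (-2.0000, 0).

(-2.0000,0); λ=-10 ⇒ h* = 0.2000.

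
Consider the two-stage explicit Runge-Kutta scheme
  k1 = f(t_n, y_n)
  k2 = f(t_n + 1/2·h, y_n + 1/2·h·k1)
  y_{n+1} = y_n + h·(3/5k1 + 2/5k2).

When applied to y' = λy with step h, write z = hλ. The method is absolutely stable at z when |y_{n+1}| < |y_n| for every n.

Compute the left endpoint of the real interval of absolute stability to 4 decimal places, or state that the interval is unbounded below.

Set f=λy, z=hλ:
  k1=λy_n ⇒ h·k1=z·y_n;  k2=λ(1+1/2z)y_n ⇒ h·k2=z(1+1/2z)y_n
  y_{n+1}/y_n = 1 + 3/5z + 2/5z(1+1/2z) = 1 + z + 1/5z²
  so R(z) = 1 + z + 1/5z².

Boundary: |R(x)|=1, x<0.
x=-1.1: |R|=0.1420
R=1: x+1/5x²=0 ⇒ x=−5=-5.0000; min R=1−1/(4·1/5)=-0.2500>−1
Confirm numerically:
  x=-4.425: |R|=0.49113 <1
  x=-3.910: |R|=0.14762 <1
  x=-2.242: |R|=0.23669 <1
  x=-5.461: |R|=1.50350 >1
  x=-5.225: |R|=1.23512 >1
Stable set (-5.0000, 0).

z* = -5.0000.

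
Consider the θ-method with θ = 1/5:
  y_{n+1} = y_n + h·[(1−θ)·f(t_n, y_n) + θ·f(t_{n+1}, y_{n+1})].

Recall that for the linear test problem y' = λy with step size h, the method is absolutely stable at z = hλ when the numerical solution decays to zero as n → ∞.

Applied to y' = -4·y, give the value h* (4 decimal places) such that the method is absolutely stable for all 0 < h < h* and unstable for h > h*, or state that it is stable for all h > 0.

With y'=λy (z=hλ):
  y_{n+1} = y_n + z·[4/5·y_n + 1/5·y_{n+1}] ⇒ (1 − 1/5z)y_{n+1} = (1 + 4/5z)y_n
  Hence R(z) = (1 + 4/5z)/(1 − 1/5z).

Solve |R(x)|<1 on ℝ⁻.
x=-1.54: |R|=0.1774
R=−1: 1+4/5x = −1+1/5x ⇒ -3/5x=2 ⇒ x=2/(-3/5)=-3.3333
Confirm numerically:
  x=-2.815: |R|=0.80102 <1
  x=-2.593: |R|=0.70749 <1
  x=-2.034: |R|=0.44583 <1
  x=-3.831: |R|=1.16906 >1
  x=-3.818: |R|=1.16489 >1
So |R|<1 on (-3.3333, 0).

(-3.3333,0); λ=-4 ⇒ h* = (10/3)/4 = 0.8333.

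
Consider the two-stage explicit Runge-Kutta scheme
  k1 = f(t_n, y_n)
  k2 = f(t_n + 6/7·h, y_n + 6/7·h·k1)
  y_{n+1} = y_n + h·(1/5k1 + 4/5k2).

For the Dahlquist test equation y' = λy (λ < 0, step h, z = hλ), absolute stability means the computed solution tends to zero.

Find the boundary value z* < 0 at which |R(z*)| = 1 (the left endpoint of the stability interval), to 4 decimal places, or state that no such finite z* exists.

Set f=λy, z=hλ:
  k1=λy_n ⇒ h·k1=z·y_n;  k2=λ(1+6/7z)y_n ⇒ h·k2=z(1+6/7z)y_n
  y_{n+1}/y_n = 1 + 1/5z + 4/5z(1+6/7z) = 1 + z + 24/35z²
  Hence R(z) = 1 + z + 24/35z².

Find x<0 with |R(x)|<1.
x=-1.78: |R|=1.3926
R=1: x+24/35x²=0 ⇒ x=−35/24=-1.4583; min R=1−1/(4·24/35)=0.6354>−1
Confirm numerically:
  x=-1.420: |R|=0.96267 <1
  x=-1.146: |R|=0.75456 <1
  x=-0.804: |R|=0.63926 <1
  x=-0.684: |R|=0.63682 <1
  x=-1.771: |R|=1.37970 >1
  x=-1.571: |R|=1.12137 >1
Interval (-1.4583, 0).

left endpoint -1.4583.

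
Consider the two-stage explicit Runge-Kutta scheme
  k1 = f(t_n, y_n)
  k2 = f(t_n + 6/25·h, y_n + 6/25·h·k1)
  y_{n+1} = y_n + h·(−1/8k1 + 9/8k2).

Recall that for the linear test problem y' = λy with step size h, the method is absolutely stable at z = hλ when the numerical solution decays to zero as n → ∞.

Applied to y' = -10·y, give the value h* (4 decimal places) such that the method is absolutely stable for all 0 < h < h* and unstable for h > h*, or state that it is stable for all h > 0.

On y'=λy, z=hλ:
  k1=λy_n ⇒ h·k1=z·y_n;  k2=λ(1+6/25z)y_n ⇒ h·k2=z(1+6/25z)y_n
  y_{n+1}/y_n = 1 − 1/8z + 9/8z(1+6/25z) = 1 + z + 27/100z²
  Hence R(z) = 1 + z + 27/100z².

Boundary: |R(x)|=1, x<0.
x=-1.78: |R|=0.0755
R=1: x+27/100x²=0 ⇒ x=−100/27=-3.7037; min R=1−1/(4·27/100)=0.0741>−1
Confirm numerically:
  x=-2.290: |R|=0.12591 <1
  x=-2.192: |R|=0.10531 <1
  x=-1.856: |R|=0.07408 <1
  x=-1.606: |R|=0.09039 <1
  x=-4.303: |R|=1.69627 >1
  x=-4.183: |R|=1.54132 >1
So |R|<1 on (-3.7037, 0).

(-3.7037,0); λ=-10 ⇒ h* = (100/27)/10 = 0.3704.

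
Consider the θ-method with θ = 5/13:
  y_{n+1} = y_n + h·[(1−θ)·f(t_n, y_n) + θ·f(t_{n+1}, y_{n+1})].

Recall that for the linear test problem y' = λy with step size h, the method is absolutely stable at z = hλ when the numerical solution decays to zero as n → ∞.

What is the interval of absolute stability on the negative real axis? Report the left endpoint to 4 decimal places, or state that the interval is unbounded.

z∈(-8.6667,0).

With y'=λy (z=hλ):
  y_{n+1} = y_n + z·[8/13·y_n + 5/13·y_{n+1}] ⇒ (1 − 5/13z)y_{n+1} = (1 + 8/13z)y_n
  Hence R(z) = (1 + 8/13z)/(1 − 5/13z).

Need |R(x)|<1, x<0.
x=-1.29: |R|=0.1378
R=−1: 1+8/13x = −1+5/13x ⇒ -3/13x=2 ⇒ x=2/(-3/13)=-8.6667
Confirm numerically:
  x=-7.639: |R|=0.93978 <1
  x=-5.945: |R|=0.80889 <1
  x=-3.543: |R|=0.49956 <1
  x=-9.234: |R|=1.02876 >1
  x=-8.917: |R|=1.01304 >1
  x=-8.747: |R|=1.00425 >1
So |R|<1 on (-8.6667, 0).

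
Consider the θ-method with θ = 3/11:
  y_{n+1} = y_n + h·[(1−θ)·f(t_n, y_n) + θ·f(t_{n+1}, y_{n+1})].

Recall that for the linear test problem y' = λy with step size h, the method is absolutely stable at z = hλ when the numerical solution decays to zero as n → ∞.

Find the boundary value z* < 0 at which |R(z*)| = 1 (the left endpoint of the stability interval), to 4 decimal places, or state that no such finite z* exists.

z* = -4.4000.

With y'=λy (z=hλ):
  y_{n+1} = y_n + z·[8/11·y_n + 3/11·y_{n+1}] ⇒ (1 − 3/11z)y_{n+1} = (1 + 8/11z)y_n
  R(z) = (1 + 8/11z)/(1 − 3/11z).

Need |R(x)|<1, x<0.
x=-1: |R|=0.2143
R=−1: 1+8/11x = −1+3/11x ⇒ -5/11x=2 ⇒ x=2/(-5/11)=-4.4000
Confirm numerically:
  x=-3.642: |R|=0.82715 <1
  x=-3.535: |R|=0.79981 <1
  x=-2.873: |R|=0.61084 <1
  x=-2.754: |R|=0.57273 <1
  x=-4.738: |R|=1.06703 >1
  x=-4.611: |R|=1.04248 >1
So |R|<1 on (-4.4000, 0).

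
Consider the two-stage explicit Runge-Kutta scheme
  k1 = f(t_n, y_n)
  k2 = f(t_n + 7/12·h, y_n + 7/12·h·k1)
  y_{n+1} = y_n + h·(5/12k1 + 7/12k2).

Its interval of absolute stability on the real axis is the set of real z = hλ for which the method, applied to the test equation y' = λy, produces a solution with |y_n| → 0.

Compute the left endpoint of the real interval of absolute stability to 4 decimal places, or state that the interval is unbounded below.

left endpoint -2.9388.

Set f=λy, z=hλ:
  k1=λy_n ⇒ h·k1=z·y_n;  k2=λ(1+7/12z)y_n ⇒ h·k2=z(1+7/12z)y_n
  y_{n+1}/y_n = 1 + 5/12z + 7/12z(1+7/12z) = 1 + z + 49/144z²
  Hence R(z) = 1 + z + 49/144z².

Boundary: |R(x)|=1, x<0.
x=-0.36: |R|=0.6841
R=1: x+49/144x²=0 ⇒ x=−144/49=-2.9388; min R=1−1/(4·49/144)=0.2653>−1
Confirm numerically:
  x=-2.810: |R|=0.87687 <1
  x=-2.444: |R|=0.58853 <1
  x=-2.305: |R|=0.50290 <1
  x=-1.372: |R|=0.26853 <1
  x=-3.350: |R|=1.46877 >1
  x=-3.241: |R|=1.33331 >1
Stable set (-2.9388, 0).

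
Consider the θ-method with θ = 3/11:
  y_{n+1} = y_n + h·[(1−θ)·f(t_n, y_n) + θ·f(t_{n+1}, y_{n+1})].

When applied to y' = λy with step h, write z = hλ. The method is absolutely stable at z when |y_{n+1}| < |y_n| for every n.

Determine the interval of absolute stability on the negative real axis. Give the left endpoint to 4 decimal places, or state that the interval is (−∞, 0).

z∈(-4.4000,0).

With y'=λy (z=hλ):
  y_{n+1} = y_n + z·[8/11·y_n + 3/11·y_{n+1}] ⇒ (1 − 3/11z)y_{n+1} = (1 + 8/11z)y_n
  R(z) = (1 + 8/11z)/(1 − 3/11z).

Boundary: |R(x)|=1, x<0.
x=-0.93: |R|=0.2582
R=−1: 1+8/11x = −1+3/11x ⇒ -5/11x=2 ⇒ x=2/(-5/11)=-4.4000
Confirm numerically:
  x=-4.229: |R|=0.96390 <1
  x=-3.702: |R|=0.84212 <1
  x=-3.468: |R|=0.78228 <1
  x=-3.184: |R|=0.70417 <1
  x=-4.845: |R|=1.08714 >1
  x=-4.495: |R|=1.01940 >1
Stable set (-4.4000, 0).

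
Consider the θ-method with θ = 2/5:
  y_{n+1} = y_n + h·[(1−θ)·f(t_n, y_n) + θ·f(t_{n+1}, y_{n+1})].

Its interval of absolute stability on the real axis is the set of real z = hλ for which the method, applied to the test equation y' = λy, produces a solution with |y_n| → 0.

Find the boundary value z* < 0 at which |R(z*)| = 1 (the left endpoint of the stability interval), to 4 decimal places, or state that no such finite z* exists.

z* = -10.0000.

On y'=λy, z=hλ:
  y_{n+1} = y_n + z·[3/5·y_n + 2/5·y_{n+1}] ⇒ (1 − 2/5z)y_{n+1} = (1 + 3/5z)y_n
  ⇒ R(z) = (1 + 3/5z)/(1 − 2/5z).

Solve |R(x)|<1 on ℝ⁻.
x=-1.34: |R|=0.1276
R=−1: 1+3/5x = −1+2/5x ⇒ -1/5x=2 ⇒ x=2/(-1/5)=-10.0000
Confirm numerically:
  x=-9.204: |R|=0.96599 <1
  x=-7.303: |R|=0.86244 <1
  x=-6.004: |R|=0.76505 <1
  x=-5.973: |R|=0.76236 <1
  x=-10.563: |R|=1.02155 >1
  x=-10.482: |R|=1.01856 >1
  x=-10.199: |R|=1.00784 >1
So |R|<1 on (-10.0000, 0).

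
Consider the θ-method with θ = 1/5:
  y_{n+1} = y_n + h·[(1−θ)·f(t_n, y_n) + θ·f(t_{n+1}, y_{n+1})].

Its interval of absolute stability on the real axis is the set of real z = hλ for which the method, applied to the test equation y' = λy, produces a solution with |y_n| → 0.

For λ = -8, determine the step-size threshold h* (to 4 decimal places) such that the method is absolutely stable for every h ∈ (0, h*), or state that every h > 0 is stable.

(-3.3333,0); λ=-8 ⇒ h* = (10/3)/8 = 0.4167.

Test eqn y'=λy, z=hλ:
  y_{n+1} = y_n + z·[4/5·y_n + 1/5·y_{n+1}] ⇒ (1 − 1/5z)y_{n+1} = (1 + 4/5z)y_n
  so R(z) = (1 + 4/5z)/(1 − 1/5z).

Need |R(x)|<1, x<0.
x=-0.73: |R|=0.3630
R=−1: 1+4/5x = −1+1/5x ⇒ -3/5x=2 ⇒ x=2/(-3/5)=-3.3333
Confirm numerically:
  x=-2.615: |R|=0.71701 <1
  x=-2.553: |R|=0.69006 <1
  x=-2.145: |R|=0.50105 <1
  x=-3.922: |R|=1.19794 >1
  x=-3.881: |R|=1.18500 >1
  x=-3.673: |R|=1.11749 >1
Interval (-3.3333, 0).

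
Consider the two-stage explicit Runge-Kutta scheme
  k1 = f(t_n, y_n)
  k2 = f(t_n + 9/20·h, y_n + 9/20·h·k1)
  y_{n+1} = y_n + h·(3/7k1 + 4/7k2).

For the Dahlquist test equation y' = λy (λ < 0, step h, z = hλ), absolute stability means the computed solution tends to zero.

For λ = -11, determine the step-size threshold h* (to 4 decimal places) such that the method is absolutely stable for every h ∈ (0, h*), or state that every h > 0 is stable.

Set f=λy, z=hλ:
  k1=λy_n ⇒ h·k1=z·y_n;  k2=λ(1+9/20z)y_n ⇒ h·k2=z(1+9/20z)y_n
  y_{n+1}/y_n = 1 + 3/7z + 4/7z(1+9/20z) = 1 + z + 9/35z²
  R(z) = 1 + z + 9/35z².

Find x<0 with |R(x)|<1.
x=-1.17: |R|=0.1820
R=1: x+9/35x²=0 ⇒ x=−35/9=-3.8889; min R=1−1/(4·9/35)=0.0278>−1
Confirm numerically:
  x=-3.618: |R|=0.74798 <1
  x=-3.407: |R|=0.57782 <1
  x=-3.329: |R|=0.52072 <1
  x=-2.754: |R|=0.19630 <1
  x=-4.269: |R|=1.41726 >1
  x=-4.241: |R|=1.38399 >1
  x=-4.126: |R|=1.25157 >1
So |R|<1 on (-3.8889, 0).

(-3.8889,0); λ=-11 ⇒ h* = (35/9)/11 = 0.3535.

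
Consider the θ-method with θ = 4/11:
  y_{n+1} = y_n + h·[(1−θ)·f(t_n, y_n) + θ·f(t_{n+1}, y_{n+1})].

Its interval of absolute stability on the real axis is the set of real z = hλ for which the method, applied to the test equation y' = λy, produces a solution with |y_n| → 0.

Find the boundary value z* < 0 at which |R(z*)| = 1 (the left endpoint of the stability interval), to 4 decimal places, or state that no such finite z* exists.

left endpoint -7.3333.

With y'=λy (z=hλ):
  y_{n+1} = y_n + z·[7/11·y_n + 4/11·y_{n+1}] ⇒ (1 − 4/11z)y_{n+1} = (1 + 7/11z)y_n
  so R(z) = (1 + 7/11z)/(1 − 4/11z).

Solve |R(x)|<1 on ℝ⁻.
x=-0.92: |R|=0.3106
R=−1: 1+7/11x = −1+4/11x ⇒ -3/11x=2 ⇒ x=2/(-3/11)=-7.3333
Confirm numerically:
  x=-5.822: |R|=0.86777 <1
  x=-5.006: |R|=0.77495 <1
  x=-3.052: |R|=0.44657 <1
  x=-7.855: |R|=1.03689 >1
  x=-7.597: |R|=1.01911 >1
  x=-7.591: |R|=1.01869 >1
Interval (-7.3333, 0).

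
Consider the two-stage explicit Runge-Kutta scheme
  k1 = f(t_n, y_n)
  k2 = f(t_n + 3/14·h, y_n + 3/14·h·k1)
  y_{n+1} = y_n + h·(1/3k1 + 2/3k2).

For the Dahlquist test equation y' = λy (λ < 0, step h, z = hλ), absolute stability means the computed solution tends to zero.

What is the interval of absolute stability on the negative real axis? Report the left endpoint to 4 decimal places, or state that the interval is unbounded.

z∈(-7.0000,0).

On y'=λy, z=hλ:
  k1=λy_n ⇒ h·k1=z·y_n;  k2=λ(1+3/14z)y_n ⇒ h·k2=z(1+3/14z)y_n
  y_{n+1}/y_n = 1 + 1/3z + 2/3z(1+3/14z) = 1 + z + 1/7z²
  R(z) = 1 + z + 1/7z².

Need |R(x)|<1, x<0.
x=-0.86: |R|=0.2457
R=1: x+1/7x²=0 ⇒ x=−7=-7.0000; min R=1−1/(4·1/7)=-0.7500>−1
Confirm numerically:
  x=-6.618: |R|=0.63885 <1
  x=-6.461: |R|=0.50250 <1
  x=-5.211: |R|=0.33178 <1
  x=-4.449: |R|=0.62134 <1
  x=-7.171: |R|=1.17518 >1
  x=-7.169: |R|=1.17308 >1
  x=-7.080: |R|=1.08091 >1
So |R|<1 on (-7.0000, 0).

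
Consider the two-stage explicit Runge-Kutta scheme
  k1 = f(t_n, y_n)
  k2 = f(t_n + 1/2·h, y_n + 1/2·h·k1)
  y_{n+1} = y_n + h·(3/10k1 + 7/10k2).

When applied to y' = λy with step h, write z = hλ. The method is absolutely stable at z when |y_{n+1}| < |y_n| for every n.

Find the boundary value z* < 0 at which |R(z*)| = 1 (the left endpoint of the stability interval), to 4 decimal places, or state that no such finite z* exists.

Test eqn y'=λy, z=hλ:
  k1=λy_n ⇒ h·k1=z·y_n;  k2=λ(1+1/2z)y_n ⇒ h·k2=z(1+1/2z)y_n
  y_{n+1}/y_n = 1 + 3/10z + 7/10z(1+1/2z) = 1 + z + 7/20z²
  so R(z) = 1 + z + 7/20z².

Boundary: |R(x)|=1, x<0.
x=-1.6: |R|=0.2960
R=1: x+7/20x²=0 ⇒ x=−20/7=-2.8571; min R=1−1/(4·7/20)=0.2857>−1
Confirm numerically:
  x=-1.684: |R|=0.30855 <1
  x=-1.640: |R|=0.30136 <1
  x=-1.408: |R|=0.28586 <1
  x=-3.045: |R|=1.20021 >1
  x=-3.001: |R|=1.15110 >1
  x=-2.953: |R|=1.09907 >1
So |R|<1 on (-2.8571, 0).

left endpoint -2.8571.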